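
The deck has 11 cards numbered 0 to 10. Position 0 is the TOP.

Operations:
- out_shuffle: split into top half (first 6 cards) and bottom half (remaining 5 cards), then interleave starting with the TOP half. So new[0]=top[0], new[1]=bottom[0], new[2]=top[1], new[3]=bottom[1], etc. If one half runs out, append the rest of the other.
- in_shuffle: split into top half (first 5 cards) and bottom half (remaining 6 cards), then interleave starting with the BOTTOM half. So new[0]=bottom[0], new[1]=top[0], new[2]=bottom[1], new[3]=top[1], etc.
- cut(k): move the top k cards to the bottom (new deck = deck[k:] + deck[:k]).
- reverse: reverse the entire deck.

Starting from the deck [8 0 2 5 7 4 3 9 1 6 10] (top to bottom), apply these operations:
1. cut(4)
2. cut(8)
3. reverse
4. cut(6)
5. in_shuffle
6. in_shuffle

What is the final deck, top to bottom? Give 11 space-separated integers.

After op 1 (cut(4)): [7 4 3 9 1 6 10 8 0 2 5]
After op 2 (cut(8)): [0 2 5 7 4 3 9 1 6 10 8]
After op 3 (reverse): [8 10 6 1 9 3 4 7 5 2 0]
After op 4 (cut(6)): [4 7 5 2 0 8 10 6 1 9 3]
After op 5 (in_shuffle): [8 4 10 7 6 5 1 2 9 0 3]
After op 6 (in_shuffle): [5 8 1 4 2 10 9 7 0 6 3]

Answer: 5 8 1 4 2 10 9 7 0 6 3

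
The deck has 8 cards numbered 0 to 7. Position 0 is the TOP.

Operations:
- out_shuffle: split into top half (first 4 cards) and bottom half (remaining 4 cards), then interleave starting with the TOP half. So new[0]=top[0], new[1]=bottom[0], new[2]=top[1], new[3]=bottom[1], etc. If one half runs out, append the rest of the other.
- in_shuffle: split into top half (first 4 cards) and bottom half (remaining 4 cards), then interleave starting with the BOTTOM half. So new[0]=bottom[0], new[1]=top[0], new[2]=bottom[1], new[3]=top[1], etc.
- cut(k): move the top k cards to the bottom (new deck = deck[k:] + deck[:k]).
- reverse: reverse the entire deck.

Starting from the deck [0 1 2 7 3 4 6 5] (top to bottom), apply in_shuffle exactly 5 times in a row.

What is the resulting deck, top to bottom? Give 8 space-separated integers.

After op 1 (in_shuffle): [3 0 4 1 6 2 5 7]
After op 2 (in_shuffle): [6 3 2 0 5 4 7 1]
After op 3 (in_shuffle): [5 6 4 3 7 2 1 0]
After op 4 (in_shuffle): [7 5 2 6 1 4 0 3]
After op 5 (in_shuffle): [1 7 4 5 0 2 3 6]

Answer: 1 7 4 5 0 2 3 6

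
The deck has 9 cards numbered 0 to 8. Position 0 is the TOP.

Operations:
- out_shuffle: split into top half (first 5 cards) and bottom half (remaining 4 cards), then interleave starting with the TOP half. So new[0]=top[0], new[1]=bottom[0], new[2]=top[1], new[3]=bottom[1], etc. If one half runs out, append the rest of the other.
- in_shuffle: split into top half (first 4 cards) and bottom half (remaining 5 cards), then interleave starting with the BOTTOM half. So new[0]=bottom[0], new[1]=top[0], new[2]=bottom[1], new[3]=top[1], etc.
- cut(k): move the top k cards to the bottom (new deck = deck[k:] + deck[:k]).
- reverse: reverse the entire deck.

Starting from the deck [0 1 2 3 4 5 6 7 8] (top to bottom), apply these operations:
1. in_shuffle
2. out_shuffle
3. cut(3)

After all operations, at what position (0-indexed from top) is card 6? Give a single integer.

Answer: 5

Derivation:
After op 1 (in_shuffle): [4 0 5 1 6 2 7 3 8]
After op 2 (out_shuffle): [4 2 0 7 5 3 1 8 6]
After op 3 (cut(3)): [7 5 3 1 8 6 4 2 0]
Card 6 is at position 5.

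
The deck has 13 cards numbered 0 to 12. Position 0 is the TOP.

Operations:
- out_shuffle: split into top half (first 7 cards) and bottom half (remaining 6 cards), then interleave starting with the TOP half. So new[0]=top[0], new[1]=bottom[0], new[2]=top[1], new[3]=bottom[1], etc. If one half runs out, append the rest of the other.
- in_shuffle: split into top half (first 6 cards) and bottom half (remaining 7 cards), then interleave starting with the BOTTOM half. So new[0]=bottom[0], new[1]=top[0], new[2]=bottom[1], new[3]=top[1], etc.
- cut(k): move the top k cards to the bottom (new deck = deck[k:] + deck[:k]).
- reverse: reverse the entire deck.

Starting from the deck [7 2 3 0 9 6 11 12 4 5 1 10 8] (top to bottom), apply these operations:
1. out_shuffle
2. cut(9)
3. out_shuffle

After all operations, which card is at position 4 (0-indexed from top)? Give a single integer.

Answer: 8

Derivation:
After op 1 (out_shuffle): [7 12 2 4 3 5 0 1 9 10 6 8 11]
After op 2 (cut(9)): [10 6 8 11 7 12 2 4 3 5 0 1 9]
After op 3 (out_shuffle): [10 4 6 3 8 5 11 0 7 1 12 9 2]
Position 4: card 8.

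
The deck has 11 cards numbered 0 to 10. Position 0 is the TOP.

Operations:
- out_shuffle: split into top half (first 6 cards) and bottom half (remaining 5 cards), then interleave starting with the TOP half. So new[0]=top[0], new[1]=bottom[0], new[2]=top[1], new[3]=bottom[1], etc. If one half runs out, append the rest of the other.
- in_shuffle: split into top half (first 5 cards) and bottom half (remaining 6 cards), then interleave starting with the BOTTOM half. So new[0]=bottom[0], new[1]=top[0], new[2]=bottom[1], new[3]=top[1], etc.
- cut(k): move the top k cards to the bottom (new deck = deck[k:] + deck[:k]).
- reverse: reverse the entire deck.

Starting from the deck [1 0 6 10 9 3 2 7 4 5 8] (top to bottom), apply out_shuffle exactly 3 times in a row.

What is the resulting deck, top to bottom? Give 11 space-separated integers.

Answer: 1 7 10 8 2 6 5 3 0 4 9

Derivation:
After op 1 (out_shuffle): [1 2 0 7 6 4 10 5 9 8 3]
After op 2 (out_shuffle): [1 10 2 5 0 9 7 8 6 3 4]
After op 3 (out_shuffle): [1 7 10 8 2 6 5 3 0 4 9]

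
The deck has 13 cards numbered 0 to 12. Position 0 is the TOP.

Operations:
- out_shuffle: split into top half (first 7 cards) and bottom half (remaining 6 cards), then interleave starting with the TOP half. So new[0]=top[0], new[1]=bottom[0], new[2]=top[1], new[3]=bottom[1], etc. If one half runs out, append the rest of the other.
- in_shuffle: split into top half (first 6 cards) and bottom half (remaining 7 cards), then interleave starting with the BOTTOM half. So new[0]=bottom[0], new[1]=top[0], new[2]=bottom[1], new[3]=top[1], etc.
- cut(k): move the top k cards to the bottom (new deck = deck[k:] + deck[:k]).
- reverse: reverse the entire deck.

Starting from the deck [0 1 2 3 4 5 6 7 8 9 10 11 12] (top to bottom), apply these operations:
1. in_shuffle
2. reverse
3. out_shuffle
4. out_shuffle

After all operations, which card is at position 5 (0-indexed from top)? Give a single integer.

After op 1 (in_shuffle): [6 0 7 1 8 2 9 3 10 4 11 5 12]
After op 2 (reverse): [12 5 11 4 10 3 9 2 8 1 7 0 6]
After op 3 (out_shuffle): [12 2 5 8 11 1 4 7 10 0 3 6 9]
After op 4 (out_shuffle): [12 7 2 10 5 0 8 3 11 6 1 9 4]
Position 5: card 0.

Answer: 0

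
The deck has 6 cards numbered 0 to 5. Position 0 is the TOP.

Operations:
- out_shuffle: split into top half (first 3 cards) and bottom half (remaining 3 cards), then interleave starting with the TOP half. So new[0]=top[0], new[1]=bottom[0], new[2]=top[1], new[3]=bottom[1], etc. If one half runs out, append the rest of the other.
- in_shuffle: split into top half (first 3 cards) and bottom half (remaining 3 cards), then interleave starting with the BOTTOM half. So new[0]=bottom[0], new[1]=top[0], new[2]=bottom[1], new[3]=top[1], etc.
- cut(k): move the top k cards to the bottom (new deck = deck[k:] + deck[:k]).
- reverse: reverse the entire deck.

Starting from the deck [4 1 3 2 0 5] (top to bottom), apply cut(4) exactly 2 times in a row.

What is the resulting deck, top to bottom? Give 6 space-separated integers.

Answer: 3 2 0 5 4 1

Derivation:
After op 1 (cut(4)): [0 5 4 1 3 2]
After op 2 (cut(4)): [3 2 0 5 4 1]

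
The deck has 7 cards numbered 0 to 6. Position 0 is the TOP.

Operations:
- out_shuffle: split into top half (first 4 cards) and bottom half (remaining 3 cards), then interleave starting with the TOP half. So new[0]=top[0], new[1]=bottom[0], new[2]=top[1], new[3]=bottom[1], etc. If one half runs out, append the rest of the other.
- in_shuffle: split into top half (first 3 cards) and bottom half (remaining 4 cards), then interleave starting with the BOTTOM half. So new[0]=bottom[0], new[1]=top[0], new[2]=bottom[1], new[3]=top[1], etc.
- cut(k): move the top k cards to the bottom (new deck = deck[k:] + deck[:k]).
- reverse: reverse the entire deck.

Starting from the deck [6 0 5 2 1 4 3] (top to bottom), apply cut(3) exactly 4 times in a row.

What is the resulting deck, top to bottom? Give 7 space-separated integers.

After op 1 (cut(3)): [2 1 4 3 6 0 5]
After op 2 (cut(3)): [3 6 0 5 2 1 4]
After op 3 (cut(3)): [5 2 1 4 3 6 0]
After op 4 (cut(3)): [4 3 6 0 5 2 1]

Answer: 4 3 6 0 5 2 1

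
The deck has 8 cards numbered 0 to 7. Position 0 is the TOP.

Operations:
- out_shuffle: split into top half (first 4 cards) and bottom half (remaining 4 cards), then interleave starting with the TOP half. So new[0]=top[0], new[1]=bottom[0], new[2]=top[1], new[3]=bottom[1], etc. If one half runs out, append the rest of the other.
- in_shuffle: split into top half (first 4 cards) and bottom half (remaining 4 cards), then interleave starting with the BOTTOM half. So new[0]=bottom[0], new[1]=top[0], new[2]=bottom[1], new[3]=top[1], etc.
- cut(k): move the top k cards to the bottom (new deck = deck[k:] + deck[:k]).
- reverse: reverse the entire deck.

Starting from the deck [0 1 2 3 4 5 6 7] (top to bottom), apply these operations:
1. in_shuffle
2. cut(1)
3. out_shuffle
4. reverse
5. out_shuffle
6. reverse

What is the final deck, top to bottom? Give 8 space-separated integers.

After op 1 (in_shuffle): [4 0 5 1 6 2 7 3]
After op 2 (cut(1)): [0 5 1 6 2 7 3 4]
After op 3 (out_shuffle): [0 2 5 7 1 3 6 4]
After op 4 (reverse): [4 6 3 1 7 5 2 0]
After op 5 (out_shuffle): [4 7 6 5 3 2 1 0]
After op 6 (reverse): [0 1 2 3 5 6 7 4]

Answer: 0 1 2 3 5 6 7 4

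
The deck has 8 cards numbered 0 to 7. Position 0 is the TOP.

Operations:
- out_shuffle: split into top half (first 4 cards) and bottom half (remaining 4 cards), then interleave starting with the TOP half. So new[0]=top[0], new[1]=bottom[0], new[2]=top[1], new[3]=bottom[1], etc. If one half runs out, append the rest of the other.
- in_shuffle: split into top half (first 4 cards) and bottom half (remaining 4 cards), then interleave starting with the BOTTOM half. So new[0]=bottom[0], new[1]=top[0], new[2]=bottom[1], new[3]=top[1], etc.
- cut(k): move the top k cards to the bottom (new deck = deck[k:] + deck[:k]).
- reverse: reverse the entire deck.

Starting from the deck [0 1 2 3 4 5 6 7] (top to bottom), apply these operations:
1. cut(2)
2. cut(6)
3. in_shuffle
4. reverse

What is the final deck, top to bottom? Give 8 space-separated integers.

Answer: 3 7 2 6 1 5 0 4

Derivation:
After op 1 (cut(2)): [2 3 4 5 6 7 0 1]
After op 2 (cut(6)): [0 1 2 3 4 5 6 7]
After op 3 (in_shuffle): [4 0 5 1 6 2 7 3]
After op 4 (reverse): [3 7 2 6 1 5 0 4]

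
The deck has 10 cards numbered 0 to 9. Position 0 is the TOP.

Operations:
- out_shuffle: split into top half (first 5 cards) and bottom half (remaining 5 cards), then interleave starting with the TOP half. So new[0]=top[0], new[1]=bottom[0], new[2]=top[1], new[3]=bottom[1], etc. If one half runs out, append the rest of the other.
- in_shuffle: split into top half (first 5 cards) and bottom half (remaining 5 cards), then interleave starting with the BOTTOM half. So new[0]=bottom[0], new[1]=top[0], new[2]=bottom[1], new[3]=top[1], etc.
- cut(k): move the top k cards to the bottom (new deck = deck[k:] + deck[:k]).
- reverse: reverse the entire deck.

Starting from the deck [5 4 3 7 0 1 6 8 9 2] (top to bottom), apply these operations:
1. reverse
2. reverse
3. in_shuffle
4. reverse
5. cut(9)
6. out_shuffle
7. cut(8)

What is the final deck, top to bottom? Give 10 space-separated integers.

After op 1 (reverse): [2 9 8 6 1 0 7 3 4 5]
After op 2 (reverse): [5 4 3 7 0 1 6 8 9 2]
After op 3 (in_shuffle): [1 5 6 4 8 3 9 7 2 0]
After op 4 (reverse): [0 2 7 9 3 8 4 6 5 1]
After op 5 (cut(9)): [1 0 2 7 9 3 8 4 6 5]
After op 6 (out_shuffle): [1 3 0 8 2 4 7 6 9 5]
After op 7 (cut(8)): [9 5 1 3 0 8 2 4 7 6]

Answer: 9 5 1 3 0 8 2 4 7 6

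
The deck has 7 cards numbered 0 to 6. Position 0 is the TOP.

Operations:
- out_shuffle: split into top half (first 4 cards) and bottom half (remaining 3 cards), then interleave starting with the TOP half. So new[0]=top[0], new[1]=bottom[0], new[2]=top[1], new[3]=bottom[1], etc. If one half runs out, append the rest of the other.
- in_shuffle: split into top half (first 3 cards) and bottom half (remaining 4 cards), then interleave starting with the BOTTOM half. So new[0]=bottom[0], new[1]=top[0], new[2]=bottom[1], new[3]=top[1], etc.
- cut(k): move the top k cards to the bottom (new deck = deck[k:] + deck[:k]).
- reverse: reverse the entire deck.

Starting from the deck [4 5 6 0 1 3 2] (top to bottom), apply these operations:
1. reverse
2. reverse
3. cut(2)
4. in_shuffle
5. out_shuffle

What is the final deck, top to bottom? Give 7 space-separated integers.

Answer: 3 4 6 1 2 5 0

Derivation:
After op 1 (reverse): [2 3 1 0 6 5 4]
After op 2 (reverse): [4 5 6 0 1 3 2]
After op 3 (cut(2)): [6 0 1 3 2 4 5]
After op 4 (in_shuffle): [3 6 2 0 4 1 5]
After op 5 (out_shuffle): [3 4 6 1 2 5 0]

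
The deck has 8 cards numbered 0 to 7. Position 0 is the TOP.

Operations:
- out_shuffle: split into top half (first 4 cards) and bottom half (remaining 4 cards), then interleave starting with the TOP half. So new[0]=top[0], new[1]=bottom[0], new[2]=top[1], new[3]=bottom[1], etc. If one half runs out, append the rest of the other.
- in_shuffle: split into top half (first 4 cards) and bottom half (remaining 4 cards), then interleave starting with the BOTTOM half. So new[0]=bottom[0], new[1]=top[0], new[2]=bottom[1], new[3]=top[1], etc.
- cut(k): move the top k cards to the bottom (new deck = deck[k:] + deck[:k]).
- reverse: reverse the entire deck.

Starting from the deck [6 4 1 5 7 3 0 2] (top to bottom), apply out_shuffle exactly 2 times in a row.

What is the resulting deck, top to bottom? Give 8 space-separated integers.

Answer: 6 1 7 0 4 5 3 2

Derivation:
After op 1 (out_shuffle): [6 7 4 3 1 0 5 2]
After op 2 (out_shuffle): [6 1 7 0 4 5 3 2]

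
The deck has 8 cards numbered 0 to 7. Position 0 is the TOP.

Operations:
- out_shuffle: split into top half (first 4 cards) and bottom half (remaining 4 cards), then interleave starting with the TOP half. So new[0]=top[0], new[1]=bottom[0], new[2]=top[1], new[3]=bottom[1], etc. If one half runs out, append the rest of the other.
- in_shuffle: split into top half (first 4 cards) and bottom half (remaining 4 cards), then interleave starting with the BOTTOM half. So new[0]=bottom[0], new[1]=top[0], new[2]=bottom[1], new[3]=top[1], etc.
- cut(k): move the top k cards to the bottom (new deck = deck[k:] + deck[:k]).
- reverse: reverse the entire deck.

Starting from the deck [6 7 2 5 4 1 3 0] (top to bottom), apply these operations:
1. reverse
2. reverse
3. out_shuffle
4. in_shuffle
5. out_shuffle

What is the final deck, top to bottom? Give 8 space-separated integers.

Answer: 2 5 6 7 3 0 4 1

Derivation:
After op 1 (reverse): [0 3 1 4 5 2 7 6]
After op 2 (reverse): [6 7 2 5 4 1 3 0]
After op 3 (out_shuffle): [6 4 7 1 2 3 5 0]
After op 4 (in_shuffle): [2 6 3 4 5 7 0 1]
After op 5 (out_shuffle): [2 5 6 7 3 0 4 1]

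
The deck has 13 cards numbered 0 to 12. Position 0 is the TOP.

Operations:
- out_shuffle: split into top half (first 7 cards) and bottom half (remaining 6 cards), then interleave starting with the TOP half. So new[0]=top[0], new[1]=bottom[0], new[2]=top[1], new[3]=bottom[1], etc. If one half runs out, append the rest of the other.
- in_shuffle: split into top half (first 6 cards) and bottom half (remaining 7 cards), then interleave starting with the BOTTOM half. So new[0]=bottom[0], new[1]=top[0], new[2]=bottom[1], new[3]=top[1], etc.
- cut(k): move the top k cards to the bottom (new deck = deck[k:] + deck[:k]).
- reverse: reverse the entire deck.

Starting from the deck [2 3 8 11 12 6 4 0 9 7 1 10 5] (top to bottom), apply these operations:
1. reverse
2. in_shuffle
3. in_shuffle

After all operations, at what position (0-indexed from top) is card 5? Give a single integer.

After op 1 (reverse): [5 10 1 7 9 0 4 6 12 11 8 3 2]
After op 2 (in_shuffle): [4 5 6 10 12 1 11 7 8 9 3 0 2]
After op 3 (in_shuffle): [11 4 7 5 8 6 9 10 3 12 0 1 2]
Card 5 is at position 3.

Answer: 3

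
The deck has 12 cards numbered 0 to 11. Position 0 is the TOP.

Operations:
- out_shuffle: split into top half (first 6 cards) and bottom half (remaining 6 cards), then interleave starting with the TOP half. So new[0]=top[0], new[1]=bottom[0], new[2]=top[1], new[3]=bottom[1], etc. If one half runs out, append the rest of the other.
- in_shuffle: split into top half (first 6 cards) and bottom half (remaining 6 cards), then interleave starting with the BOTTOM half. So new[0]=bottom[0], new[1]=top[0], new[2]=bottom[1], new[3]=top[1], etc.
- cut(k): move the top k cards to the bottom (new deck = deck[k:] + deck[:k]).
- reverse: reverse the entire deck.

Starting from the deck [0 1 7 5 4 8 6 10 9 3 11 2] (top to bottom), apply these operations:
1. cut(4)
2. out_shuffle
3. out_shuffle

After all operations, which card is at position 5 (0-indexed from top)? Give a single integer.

After op 1 (cut(4)): [4 8 6 10 9 3 11 2 0 1 7 5]
After op 2 (out_shuffle): [4 11 8 2 6 0 10 1 9 7 3 5]
After op 3 (out_shuffle): [4 10 11 1 8 9 2 7 6 3 0 5]
Position 5: card 9.

Answer: 9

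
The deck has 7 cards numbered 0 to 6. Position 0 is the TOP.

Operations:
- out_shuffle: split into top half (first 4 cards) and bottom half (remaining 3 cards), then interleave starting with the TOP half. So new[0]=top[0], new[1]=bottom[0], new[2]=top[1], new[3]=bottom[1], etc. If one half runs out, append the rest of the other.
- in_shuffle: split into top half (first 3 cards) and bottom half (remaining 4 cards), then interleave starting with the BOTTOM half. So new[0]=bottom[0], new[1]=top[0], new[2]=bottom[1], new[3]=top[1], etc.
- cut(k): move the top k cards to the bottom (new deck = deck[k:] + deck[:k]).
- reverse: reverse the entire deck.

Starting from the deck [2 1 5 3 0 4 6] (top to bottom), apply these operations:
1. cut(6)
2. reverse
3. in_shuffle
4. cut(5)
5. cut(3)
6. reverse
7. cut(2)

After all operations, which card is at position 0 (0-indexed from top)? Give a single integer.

After op 1 (cut(6)): [6 2 1 5 3 0 4]
After op 2 (reverse): [4 0 3 5 1 2 6]
After op 3 (in_shuffle): [5 4 1 0 2 3 6]
After op 4 (cut(5)): [3 6 5 4 1 0 2]
After op 5 (cut(3)): [4 1 0 2 3 6 5]
After op 6 (reverse): [5 6 3 2 0 1 4]
After op 7 (cut(2)): [3 2 0 1 4 5 6]
Position 0: card 3.

Answer: 3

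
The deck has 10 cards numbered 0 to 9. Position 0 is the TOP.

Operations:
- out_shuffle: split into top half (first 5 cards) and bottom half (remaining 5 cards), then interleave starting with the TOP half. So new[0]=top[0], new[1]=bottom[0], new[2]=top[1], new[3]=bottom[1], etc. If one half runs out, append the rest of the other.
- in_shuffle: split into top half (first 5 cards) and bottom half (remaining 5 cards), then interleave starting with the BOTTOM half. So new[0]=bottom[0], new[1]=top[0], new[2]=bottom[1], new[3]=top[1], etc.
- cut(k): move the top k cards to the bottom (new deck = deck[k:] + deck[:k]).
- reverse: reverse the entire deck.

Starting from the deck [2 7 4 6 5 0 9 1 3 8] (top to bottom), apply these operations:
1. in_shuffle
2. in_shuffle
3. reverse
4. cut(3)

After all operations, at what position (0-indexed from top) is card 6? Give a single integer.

After op 1 (in_shuffle): [0 2 9 7 1 4 3 6 8 5]
After op 2 (in_shuffle): [4 0 3 2 6 9 8 7 5 1]
After op 3 (reverse): [1 5 7 8 9 6 2 3 0 4]
After op 4 (cut(3)): [8 9 6 2 3 0 4 1 5 7]
Card 6 is at position 2.

Answer: 2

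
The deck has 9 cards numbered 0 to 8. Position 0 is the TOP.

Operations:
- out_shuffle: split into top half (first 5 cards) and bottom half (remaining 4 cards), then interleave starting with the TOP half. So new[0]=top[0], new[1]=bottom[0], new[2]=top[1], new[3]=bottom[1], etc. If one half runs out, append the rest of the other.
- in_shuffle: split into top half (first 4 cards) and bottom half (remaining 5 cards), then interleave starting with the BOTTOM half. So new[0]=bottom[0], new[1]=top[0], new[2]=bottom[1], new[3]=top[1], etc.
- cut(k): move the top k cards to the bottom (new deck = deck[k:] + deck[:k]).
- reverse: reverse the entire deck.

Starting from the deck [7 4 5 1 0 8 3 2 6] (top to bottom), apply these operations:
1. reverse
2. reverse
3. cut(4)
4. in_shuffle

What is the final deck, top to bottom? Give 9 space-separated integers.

Answer: 6 0 7 8 4 3 5 2 1

Derivation:
After op 1 (reverse): [6 2 3 8 0 1 5 4 7]
After op 2 (reverse): [7 4 5 1 0 8 3 2 6]
After op 3 (cut(4)): [0 8 3 2 6 7 4 5 1]
After op 4 (in_shuffle): [6 0 7 8 4 3 5 2 1]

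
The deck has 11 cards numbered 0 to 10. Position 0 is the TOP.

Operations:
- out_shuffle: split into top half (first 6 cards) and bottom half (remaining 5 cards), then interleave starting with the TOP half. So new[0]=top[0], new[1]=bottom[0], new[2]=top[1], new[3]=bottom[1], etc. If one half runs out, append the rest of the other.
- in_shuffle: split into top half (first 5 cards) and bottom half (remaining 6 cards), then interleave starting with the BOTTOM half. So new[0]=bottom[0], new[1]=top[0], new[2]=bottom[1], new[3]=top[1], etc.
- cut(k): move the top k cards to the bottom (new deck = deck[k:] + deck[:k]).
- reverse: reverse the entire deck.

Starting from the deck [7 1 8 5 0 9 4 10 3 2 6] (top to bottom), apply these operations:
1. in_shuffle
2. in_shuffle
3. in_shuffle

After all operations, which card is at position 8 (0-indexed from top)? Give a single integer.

After op 1 (in_shuffle): [9 7 4 1 10 8 3 5 2 0 6]
After op 2 (in_shuffle): [8 9 3 7 5 4 2 1 0 10 6]
After op 3 (in_shuffle): [4 8 2 9 1 3 0 7 10 5 6]
Position 8: card 10.

Answer: 10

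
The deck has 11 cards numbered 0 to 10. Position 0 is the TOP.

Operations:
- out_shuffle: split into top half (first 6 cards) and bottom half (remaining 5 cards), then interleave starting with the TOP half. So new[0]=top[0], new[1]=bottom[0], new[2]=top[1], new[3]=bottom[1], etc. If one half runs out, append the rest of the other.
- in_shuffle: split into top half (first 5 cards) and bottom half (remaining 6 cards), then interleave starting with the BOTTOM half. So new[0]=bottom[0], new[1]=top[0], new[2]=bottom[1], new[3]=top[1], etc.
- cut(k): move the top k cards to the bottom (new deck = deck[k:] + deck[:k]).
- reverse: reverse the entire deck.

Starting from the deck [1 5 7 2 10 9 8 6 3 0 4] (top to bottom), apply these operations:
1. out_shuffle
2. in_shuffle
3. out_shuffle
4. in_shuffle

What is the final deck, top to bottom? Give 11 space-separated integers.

Answer: 4 3 8 10 7 1 0 6 9 2 5

Derivation:
After op 1 (out_shuffle): [1 8 5 6 7 3 2 0 10 4 9]
After op 2 (in_shuffle): [3 1 2 8 0 5 10 6 4 7 9]
After op 3 (out_shuffle): [3 10 1 6 2 4 8 7 0 9 5]
After op 4 (in_shuffle): [4 3 8 10 7 1 0 6 9 2 5]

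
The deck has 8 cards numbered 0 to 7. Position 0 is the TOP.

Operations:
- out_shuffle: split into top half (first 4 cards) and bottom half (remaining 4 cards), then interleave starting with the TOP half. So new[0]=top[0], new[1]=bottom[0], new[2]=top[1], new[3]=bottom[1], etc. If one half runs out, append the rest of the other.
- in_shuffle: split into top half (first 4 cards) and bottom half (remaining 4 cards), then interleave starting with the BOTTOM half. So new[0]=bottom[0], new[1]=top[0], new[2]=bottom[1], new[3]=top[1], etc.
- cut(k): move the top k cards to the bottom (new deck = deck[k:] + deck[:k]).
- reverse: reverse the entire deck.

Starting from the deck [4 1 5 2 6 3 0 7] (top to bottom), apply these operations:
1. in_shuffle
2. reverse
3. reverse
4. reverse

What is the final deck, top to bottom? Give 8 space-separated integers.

Answer: 2 7 5 0 1 3 4 6

Derivation:
After op 1 (in_shuffle): [6 4 3 1 0 5 7 2]
After op 2 (reverse): [2 7 5 0 1 3 4 6]
After op 3 (reverse): [6 4 3 1 0 5 7 2]
After op 4 (reverse): [2 7 5 0 1 3 4 6]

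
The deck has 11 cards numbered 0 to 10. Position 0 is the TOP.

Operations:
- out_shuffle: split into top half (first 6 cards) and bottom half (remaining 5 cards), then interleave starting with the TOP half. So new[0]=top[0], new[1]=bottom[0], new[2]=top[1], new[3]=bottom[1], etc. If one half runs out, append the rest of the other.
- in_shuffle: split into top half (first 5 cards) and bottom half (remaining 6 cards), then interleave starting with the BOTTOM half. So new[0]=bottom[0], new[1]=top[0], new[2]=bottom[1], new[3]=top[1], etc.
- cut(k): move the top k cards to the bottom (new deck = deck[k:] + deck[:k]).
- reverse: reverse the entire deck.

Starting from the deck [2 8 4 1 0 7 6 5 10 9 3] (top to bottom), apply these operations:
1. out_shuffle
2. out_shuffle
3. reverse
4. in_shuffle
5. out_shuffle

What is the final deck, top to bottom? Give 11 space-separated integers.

Answer: 0 6 10 3 8 1 7 5 9 2 4

Derivation:
After op 1 (out_shuffle): [2 6 8 5 4 10 1 9 0 3 7]
After op 2 (out_shuffle): [2 1 6 9 8 0 5 3 4 7 10]
After op 3 (reverse): [10 7 4 3 5 0 8 9 6 1 2]
After op 4 (in_shuffle): [0 10 8 7 9 4 6 3 1 5 2]
After op 5 (out_shuffle): [0 6 10 3 8 1 7 5 9 2 4]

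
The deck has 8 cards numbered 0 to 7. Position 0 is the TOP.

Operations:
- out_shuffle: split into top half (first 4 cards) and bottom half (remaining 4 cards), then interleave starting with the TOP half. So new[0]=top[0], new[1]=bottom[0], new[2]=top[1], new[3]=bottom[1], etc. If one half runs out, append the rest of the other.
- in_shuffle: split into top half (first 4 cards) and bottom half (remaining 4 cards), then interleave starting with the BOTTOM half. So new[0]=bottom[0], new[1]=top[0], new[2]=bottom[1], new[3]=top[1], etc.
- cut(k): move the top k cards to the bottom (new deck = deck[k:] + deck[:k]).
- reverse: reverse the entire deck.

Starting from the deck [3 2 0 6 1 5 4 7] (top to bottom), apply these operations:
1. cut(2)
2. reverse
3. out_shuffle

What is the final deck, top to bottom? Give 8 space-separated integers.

Answer: 2 5 3 1 7 6 4 0

Derivation:
After op 1 (cut(2)): [0 6 1 5 4 7 3 2]
After op 2 (reverse): [2 3 7 4 5 1 6 0]
After op 3 (out_shuffle): [2 5 3 1 7 6 4 0]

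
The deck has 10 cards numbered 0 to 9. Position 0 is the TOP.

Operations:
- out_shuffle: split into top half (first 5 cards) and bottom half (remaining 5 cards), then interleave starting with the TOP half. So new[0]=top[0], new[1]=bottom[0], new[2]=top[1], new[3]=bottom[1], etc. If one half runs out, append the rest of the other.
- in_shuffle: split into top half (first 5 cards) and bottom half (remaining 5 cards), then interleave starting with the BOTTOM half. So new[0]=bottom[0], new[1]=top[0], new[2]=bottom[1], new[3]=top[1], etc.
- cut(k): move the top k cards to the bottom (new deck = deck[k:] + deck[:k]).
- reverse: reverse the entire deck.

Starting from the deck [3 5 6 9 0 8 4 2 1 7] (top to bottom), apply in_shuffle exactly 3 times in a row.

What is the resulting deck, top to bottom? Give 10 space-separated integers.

After op 1 (in_shuffle): [8 3 4 5 2 6 1 9 7 0]
After op 2 (in_shuffle): [6 8 1 3 9 4 7 5 0 2]
After op 3 (in_shuffle): [4 6 7 8 5 1 0 3 2 9]

Answer: 4 6 7 8 5 1 0 3 2 9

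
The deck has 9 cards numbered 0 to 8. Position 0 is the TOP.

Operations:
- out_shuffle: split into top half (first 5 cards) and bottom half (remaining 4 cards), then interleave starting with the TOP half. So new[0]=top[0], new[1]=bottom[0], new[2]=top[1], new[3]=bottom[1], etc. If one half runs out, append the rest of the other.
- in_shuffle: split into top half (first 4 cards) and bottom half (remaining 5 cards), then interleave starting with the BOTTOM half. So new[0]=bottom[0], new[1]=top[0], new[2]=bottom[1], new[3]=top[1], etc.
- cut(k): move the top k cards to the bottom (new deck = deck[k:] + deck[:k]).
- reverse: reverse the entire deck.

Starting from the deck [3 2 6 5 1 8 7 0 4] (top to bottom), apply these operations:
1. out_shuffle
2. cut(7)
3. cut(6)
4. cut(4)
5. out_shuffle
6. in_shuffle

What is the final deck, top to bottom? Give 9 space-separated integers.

Answer: 8 1 5 6 2 3 4 0 7

Derivation:
After op 1 (out_shuffle): [3 8 2 7 6 0 5 4 1]
After op 2 (cut(7)): [4 1 3 8 2 7 6 0 5]
After op 3 (cut(6)): [6 0 5 4 1 3 8 2 7]
After op 4 (cut(4)): [1 3 8 2 7 6 0 5 4]
After op 5 (out_shuffle): [1 6 3 0 8 5 2 4 7]
After op 6 (in_shuffle): [8 1 5 6 2 3 4 0 7]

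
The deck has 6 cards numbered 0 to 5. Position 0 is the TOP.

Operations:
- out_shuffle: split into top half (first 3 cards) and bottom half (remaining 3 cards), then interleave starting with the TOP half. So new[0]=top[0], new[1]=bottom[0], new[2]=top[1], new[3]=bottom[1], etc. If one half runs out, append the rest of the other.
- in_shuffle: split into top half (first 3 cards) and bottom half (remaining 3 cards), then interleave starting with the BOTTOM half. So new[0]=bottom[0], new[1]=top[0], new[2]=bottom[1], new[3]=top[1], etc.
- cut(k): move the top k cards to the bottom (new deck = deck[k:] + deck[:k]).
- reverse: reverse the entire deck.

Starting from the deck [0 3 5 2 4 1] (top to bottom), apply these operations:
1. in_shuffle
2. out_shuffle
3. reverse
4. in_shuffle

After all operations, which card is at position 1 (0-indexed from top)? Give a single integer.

After op 1 (in_shuffle): [2 0 4 3 1 5]
After op 2 (out_shuffle): [2 3 0 1 4 5]
After op 3 (reverse): [5 4 1 0 3 2]
After op 4 (in_shuffle): [0 5 3 4 2 1]
Position 1: card 5.

Answer: 5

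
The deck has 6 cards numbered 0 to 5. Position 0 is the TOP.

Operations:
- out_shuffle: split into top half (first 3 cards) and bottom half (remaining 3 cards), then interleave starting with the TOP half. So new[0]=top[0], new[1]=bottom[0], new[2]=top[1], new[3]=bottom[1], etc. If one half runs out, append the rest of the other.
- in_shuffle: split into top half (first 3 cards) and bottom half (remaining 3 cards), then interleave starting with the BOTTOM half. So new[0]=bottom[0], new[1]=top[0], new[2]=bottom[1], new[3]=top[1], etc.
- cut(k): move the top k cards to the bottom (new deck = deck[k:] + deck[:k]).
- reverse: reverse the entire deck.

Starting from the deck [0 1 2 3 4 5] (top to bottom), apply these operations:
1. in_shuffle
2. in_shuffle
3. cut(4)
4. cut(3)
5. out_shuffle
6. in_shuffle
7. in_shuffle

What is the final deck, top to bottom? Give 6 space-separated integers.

After op 1 (in_shuffle): [3 0 4 1 5 2]
After op 2 (in_shuffle): [1 3 5 0 2 4]
After op 3 (cut(4)): [2 4 1 3 5 0]
After op 4 (cut(3)): [3 5 0 2 4 1]
After op 5 (out_shuffle): [3 2 5 4 0 1]
After op 6 (in_shuffle): [4 3 0 2 1 5]
After op 7 (in_shuffle): [2 4 1 3 5 0]

Answer: 2 4 1 3 5 0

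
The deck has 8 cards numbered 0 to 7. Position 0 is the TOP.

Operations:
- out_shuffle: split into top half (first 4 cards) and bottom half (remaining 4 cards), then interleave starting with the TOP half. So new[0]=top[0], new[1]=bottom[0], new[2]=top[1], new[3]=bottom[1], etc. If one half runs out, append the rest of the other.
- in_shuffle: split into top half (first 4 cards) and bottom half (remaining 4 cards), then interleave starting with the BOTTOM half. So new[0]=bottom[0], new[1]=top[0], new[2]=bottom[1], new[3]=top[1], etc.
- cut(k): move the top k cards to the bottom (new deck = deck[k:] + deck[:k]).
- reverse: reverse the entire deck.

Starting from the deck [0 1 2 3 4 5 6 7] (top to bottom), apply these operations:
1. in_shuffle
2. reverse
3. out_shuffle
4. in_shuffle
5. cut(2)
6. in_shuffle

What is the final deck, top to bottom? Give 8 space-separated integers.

After op 1 (in_shuffle): [4 0 5 1 6 2 7 3]
After op 2 (reverse): [3 7 2 6 1 5 0 4]
After op 3 (out_shuffle): [3 1 7 5 2 0 6 4]
After op 4 (in_shuffle): [2 3 0 1 6 7 4 5]
After op 5 (cut(2)): [0 1 6 7 4 5 2 3]
After op 6 (in_shuffle): [4 0 5 1 2 6 3 7]

Answer: 4 0 5 1 2 6 3 7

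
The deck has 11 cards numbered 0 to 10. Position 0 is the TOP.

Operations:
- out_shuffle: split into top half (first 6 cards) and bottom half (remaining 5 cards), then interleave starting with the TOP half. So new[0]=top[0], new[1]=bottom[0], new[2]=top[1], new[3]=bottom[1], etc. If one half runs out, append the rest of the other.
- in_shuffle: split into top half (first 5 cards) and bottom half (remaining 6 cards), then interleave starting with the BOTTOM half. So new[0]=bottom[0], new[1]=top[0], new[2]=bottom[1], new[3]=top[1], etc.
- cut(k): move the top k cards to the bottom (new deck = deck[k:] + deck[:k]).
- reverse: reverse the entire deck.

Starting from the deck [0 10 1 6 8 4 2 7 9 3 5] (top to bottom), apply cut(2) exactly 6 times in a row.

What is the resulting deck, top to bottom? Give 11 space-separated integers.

After op 1 (cut(2)): [1 6 8 4 2 7 9 3 5 0 10]
After op 2 (cut(2)): [8 4 2 7 9 3 5 0 10 1 6]
After op 3 (cut(2)): [2 7 9 3 5 0 10 1 6 8 4]
After op 4 (cut(2)): [9 3 5 0 10 1 6 8 4 2 7]
After op 5 (cut(2)): [5 0 10 1 6 8 4 2 7 9 3]
After op 6 (cut(2)): [10 1 6 8 4 2 7 9 3 5 0]

Answer: 10 1 6 8 4 2 7 9 3 5 0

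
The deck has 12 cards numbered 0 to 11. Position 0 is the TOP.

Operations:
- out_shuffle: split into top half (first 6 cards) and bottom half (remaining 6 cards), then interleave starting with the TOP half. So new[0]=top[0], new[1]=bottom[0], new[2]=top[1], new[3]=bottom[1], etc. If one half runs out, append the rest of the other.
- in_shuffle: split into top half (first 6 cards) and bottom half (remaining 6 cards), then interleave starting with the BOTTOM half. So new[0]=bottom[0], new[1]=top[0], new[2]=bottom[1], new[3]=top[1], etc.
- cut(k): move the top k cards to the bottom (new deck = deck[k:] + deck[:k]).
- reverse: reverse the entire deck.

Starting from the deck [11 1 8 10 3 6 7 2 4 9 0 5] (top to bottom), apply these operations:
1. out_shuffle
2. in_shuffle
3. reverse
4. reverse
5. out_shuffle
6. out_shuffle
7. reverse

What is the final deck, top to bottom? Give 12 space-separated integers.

After op 1 (out_shuffle): [11 7 1 2 8 4 10 9 3 0 6 5]
After op 2 (in_shuffle): [10 11 9 7 3 1 0 2 6 8 5 4]
After op 3 (reverse): [4 5 8 6 2 0 1 3 7 9 11 10]
After op 4 (reverse): [10 11 9 7 3 1 0 2 6 8 5 4]
After op 5 (out_shuffle): [10 0 11 2 9 6 7 8 3 5 1 4]
After op 6 (out_shuffle): [10 7 0 8 11 3 2 5 9 1 6 4]
After op 7 (reverse): [4 6 1 9 5 2 3 11 8 0 7 10]

Answer: 4 6 1 9 5 2 3 11 8 0 7 10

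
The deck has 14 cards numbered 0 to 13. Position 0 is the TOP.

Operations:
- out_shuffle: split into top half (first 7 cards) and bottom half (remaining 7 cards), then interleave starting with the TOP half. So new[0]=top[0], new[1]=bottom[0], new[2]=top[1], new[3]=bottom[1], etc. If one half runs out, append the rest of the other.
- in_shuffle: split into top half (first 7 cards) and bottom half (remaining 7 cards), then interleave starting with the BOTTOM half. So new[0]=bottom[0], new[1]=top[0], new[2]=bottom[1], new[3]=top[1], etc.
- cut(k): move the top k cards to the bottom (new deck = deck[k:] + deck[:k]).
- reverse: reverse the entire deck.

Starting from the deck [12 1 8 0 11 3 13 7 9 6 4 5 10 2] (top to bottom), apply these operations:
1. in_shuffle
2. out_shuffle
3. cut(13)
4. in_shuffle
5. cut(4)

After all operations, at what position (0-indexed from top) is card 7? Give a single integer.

Answer: 13

Derivation:
After op 1 (in_shuffle): [7 12 9 1 6 8 4 0 5 11 10 3 2 13]
After op 2 (out_shuffle): [7 0 12 5 9 11 1 10 6 3 8 2 4 13]
After op 3 (cut(13)): [13 7 0 12 5 9 11 1 10 6 3 8 2 4]
After op 4 (in_shuffle): [1 13 10 7 6 0 3 12 8 5 2 9 4 11]
After op 5 (cut(4)): [6 0 3 12 8 5 2 9 4 11 1 13 10 7]
Card 7 is at position 13.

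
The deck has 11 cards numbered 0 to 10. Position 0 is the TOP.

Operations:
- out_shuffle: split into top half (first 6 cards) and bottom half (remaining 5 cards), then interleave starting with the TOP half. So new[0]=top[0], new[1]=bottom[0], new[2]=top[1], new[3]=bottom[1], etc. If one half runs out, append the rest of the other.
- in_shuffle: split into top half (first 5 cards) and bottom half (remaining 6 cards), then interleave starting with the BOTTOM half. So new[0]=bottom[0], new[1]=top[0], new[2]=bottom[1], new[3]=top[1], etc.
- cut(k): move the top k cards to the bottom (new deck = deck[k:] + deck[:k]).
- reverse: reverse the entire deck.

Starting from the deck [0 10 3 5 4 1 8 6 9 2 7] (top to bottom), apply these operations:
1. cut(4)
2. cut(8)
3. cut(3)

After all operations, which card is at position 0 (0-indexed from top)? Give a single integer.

After op 1 (cut(4)): [4 1 8 6 9 2 7 0 10 3 5]
After op 2 (cut(8)): [10 3 5 4 1 8 6 9 2 7 0]
After op 3 (cut(3)): [4 1 8 6 9 2 7 0 10 3 5]
Position 0: card 4.

Answer: 4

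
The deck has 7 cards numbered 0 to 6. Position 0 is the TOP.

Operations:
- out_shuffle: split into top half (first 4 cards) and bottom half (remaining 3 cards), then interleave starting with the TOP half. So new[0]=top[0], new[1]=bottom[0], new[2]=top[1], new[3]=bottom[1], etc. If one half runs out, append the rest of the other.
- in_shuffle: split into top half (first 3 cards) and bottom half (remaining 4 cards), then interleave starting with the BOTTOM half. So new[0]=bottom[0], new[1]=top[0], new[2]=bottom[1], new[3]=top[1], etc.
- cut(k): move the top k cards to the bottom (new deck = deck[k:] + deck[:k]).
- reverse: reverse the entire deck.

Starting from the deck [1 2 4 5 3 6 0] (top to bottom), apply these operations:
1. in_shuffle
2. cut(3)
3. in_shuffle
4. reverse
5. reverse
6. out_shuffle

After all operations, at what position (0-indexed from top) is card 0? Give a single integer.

After op 1 (in_shuffle): [5 1 3 2 6 4 0]
After op 2 (cut(3)): [2 6 4 0 5 1 3]
After op 3 (in_shuffle): [0 2 5 6 1 4 3]
After op 4 (reverse): [3 4 1 6 5 2 0]
After op 5 (reverse): [0 2 5 6 1 4 3]
After op 6 (out_shuffle): [0 1 2 4 5 3 6]
Card 0 is at position 0.

Answer: 0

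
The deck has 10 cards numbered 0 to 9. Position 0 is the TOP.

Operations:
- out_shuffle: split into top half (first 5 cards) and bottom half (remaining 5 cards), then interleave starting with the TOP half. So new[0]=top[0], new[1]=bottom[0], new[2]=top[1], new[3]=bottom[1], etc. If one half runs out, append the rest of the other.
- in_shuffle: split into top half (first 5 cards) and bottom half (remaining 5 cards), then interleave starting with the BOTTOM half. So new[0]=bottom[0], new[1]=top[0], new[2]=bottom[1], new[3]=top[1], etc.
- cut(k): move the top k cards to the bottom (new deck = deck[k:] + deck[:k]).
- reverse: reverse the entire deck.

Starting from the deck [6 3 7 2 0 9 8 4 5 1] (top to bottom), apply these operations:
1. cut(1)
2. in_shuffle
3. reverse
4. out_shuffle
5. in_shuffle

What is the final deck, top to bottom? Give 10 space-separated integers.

Answer: 4 9 1 5 3 6 2 7 8 0

Derivation:
After op 1 (cut(1)): [3 7 2 0 9 8 4 5 1 6]
After op 2 (in_shuffle): [8 3 4 7 5 2 1 0 6 9]
After op 3 (reverse): [9 6 0 1 2 5 7 4 3 8]
After op 4 (out_shuffle): [9 5 6 7 0 4 1 3 2 8]
After op 5 (in_shuffle): [4 9 1 5 3 6 2 7 8 0]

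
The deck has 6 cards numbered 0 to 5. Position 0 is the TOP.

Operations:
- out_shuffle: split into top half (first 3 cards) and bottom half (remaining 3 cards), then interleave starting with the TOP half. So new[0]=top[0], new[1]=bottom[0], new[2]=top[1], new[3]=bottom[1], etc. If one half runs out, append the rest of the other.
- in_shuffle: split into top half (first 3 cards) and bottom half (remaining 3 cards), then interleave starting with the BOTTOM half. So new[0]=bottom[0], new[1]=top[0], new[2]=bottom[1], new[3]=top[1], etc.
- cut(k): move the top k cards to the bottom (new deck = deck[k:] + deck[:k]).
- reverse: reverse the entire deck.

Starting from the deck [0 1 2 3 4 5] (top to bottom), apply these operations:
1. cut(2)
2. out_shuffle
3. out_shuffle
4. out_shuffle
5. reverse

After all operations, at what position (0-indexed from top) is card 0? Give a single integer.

Answer: 3

Derivation:
After op 1 (cut(2)): [2 3 4 5 0 1]
After op 2 (out_shuffle): [2 5 3 0 4 1]
After op 3 (out_shuffle): [2 0 5 4 3 1]
After op 4 (out_shuffle): [2 4 0 3 5 1]
After op 5 (reverse): [1 5 3 0 4 2]
Card 0 is at position 3.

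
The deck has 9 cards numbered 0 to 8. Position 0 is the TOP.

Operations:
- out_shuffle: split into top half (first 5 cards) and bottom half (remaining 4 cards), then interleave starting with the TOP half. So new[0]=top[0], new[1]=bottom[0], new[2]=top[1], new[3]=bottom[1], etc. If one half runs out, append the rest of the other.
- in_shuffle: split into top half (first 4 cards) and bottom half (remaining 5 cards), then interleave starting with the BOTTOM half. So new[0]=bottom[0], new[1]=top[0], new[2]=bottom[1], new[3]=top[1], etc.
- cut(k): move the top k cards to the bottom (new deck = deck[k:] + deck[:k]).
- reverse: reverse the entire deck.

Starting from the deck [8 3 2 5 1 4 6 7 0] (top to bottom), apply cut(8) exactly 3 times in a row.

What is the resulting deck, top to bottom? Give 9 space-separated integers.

Answer: 6 7 0 8 3 2 5 1 4

Derivation:
After op 1 (cut(8)): [0 8 3 2 5 1 4 6 7]
After op 2 (cut(8)): [7 0 8 3 2 5 1 4 6]
After op 3 (cut(8)): [6 7 0 8 3 2 5 1 4]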